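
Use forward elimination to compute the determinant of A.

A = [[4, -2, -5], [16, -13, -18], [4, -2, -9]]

det(A) = 80

Forward elimination:
R2 <- R2 - (4)*R1:  [  0  -5   2 ]
R3 <- R3 - (1)*R1:  [  0   0  -4 ]
Upper-triangular form:
[ 4  -2  -5 ]
[ 0  -5   2 ]
[ 0   0  -4 ]
det(A) = (-1)^0 * (4) * (-5) * (-4) = 80  (0 row swaps -> sign +1)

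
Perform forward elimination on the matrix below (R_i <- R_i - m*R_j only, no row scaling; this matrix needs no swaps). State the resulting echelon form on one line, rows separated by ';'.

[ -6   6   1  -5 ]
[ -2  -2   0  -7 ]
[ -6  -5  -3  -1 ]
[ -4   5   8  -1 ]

REF = [-6 6 1 -5; 0 -4 -1/3 -16/3; 0 0 -37/12 56/3; 0 0 0 1661/37]

Forward elimination:
R2 <- R2 - (1/3)*R1:  [     0     -4   -1/3  -16/3 ]
R3 <- R3 - (1)*R1:  [   0  -11   -4    4 ]
R4 <- R4 - (2/3)*R1:  [    0     1  22/3   7/3 ]
R3 <- R3 - (11/4)*R2:  [      0       0  -37/12    56/3 ]
R4 <- R4 - (-1/4)*R2:  [    0     0  29/4     1 ]
R4 <- R4 - (-87/37)*R3:  [       0        0        0  1661/37 ]
Row echelon form:
[ -6   6       1       -5 ]
[  0  -4    -1/3    -16/3 ]
[  0   0  -37/12     56/3 ]
[  0   0       0  1661/37 ]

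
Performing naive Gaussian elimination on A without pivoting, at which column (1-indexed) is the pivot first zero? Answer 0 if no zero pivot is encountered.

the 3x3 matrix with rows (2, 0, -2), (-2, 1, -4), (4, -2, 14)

first zero-pivot column = 0

Naive forward elimination:
R2 <- R2 - (-1)*R1:  [  0   1  -6 ]
R3 <- R3 - (2)*R1:  [  0  -2  18 ]
R3 <- R3 - (-2)*R2:  [ 0  0  6 ]
All pivots nonzero; naive elimination completes without hitting a zero pivot.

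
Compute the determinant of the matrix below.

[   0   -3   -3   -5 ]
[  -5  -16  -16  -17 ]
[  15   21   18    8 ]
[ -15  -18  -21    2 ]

Forward elimination:
R1 <-> R2   (pivot in column 1 was zero)
[  -5  -16  -16  -17 ]
[   0   -3   -3   -5 ]
[  15   21   18    8 ]
[ -15  -18  -21    2 ]
R3 <- R3 - (-3)*R1:  [   0  -27  -30  -43 ]
R4 <- R4 - (3)*R1:  [  0  30  27  53 ]
R3 <- R3 - (9)*R2:  [  0   0  -3   2 ]
R4 <- R4 - (-10)*R2:  [  0   0  -3   3 ]
R4 <- R4 - (1)*R3:  [ 0  0  0  1 ]
Upper-triangular form:
[ -5  -16  -16  -17 ]
[  0   -3   -3   -5 ]
[  0    0   -3    2 ]
[  0    0    0    1 ]
det(A) = (-1)^1 * (-5) * (-3) * (-3) * (1) = 45  (1 row swap -> sign -1)

det(A) = 45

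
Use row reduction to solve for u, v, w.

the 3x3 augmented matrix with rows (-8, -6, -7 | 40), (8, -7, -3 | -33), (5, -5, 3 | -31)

(-4, 1, -2)

Forward elimination on [A|b]:
R2 <- R2 - (-1)*R1:  [   0  -13  -10    7 ]
R3 <- R3 - (-5/8)*R1:  [     0  -35/4  -11/8     -6 ]
R3 <- R3 - (35/52)*R2:  [       0        0  557/104  -557/52 ]
Row echelon form:
[ -8   -6       -7  |       40 ]
[  0  -13      -10  |        7 ]
[  0    0  557/104  |  -557/52 ]
Back-substitution:
w = (-557/52) / (557/104) = -2
v = (7 - (-10)*(-2)) / -13 = 1
u = (40 - (-6)*(1) - (-7)*(-2)) / -8 = -4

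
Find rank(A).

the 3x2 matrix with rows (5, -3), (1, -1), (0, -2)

rank(A) = 2

Row reduction:
R2 <- R2 - (1/5)*R1:  [    0  -2/5 ]
R3 <- R3 - (5)*R2:  [ 0  0 ]
Row echelon form:
[ 5    -3 ]
[ 0  -2/5 ]
[ 0     0 ]
Nonzero rows / pivot columns: 2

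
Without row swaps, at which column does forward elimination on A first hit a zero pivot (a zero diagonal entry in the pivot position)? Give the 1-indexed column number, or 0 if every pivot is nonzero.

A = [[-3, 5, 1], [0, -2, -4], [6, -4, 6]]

first zero-pivot column = 0

Naive forward elimination:
R3 <- R3 - (-2)*R1:  [ 0  6  8 ]
R3 <- R3 - (-3)*R2:  [  0   0  -4 ]
All pivots nonzero; naive elimination completes without hitting a zero pivot.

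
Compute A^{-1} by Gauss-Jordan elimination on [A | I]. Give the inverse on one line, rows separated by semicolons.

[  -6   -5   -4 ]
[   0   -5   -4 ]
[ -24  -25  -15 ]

Gauss-Jordan on [A | I]:
R1 <- (1/-6)*R1:  [    1   5/6   2/3  |  -1/6     0     0 ]
R3 <- R3 - (-24)*R1:  [  0  -5   1  |  -4   0   1 ]
R2 <- (1/-5)*R2:  [    0     1   4/5  |     0  -1/5     0 ]
R1 <- R1 - (5/6)*R2:  [    1     0     0  |  -1/6   1/6     0 ]
R3 <- R3 - (-5)*R2:  [  0   0   5  |  -4  -1   1 ]
R3 <- (1/5)*R3:  [    0     0     1  |  -4/5  -1/5   1/5 ]
R2 <- R2 - (4/5)*R3:  [     0      1      0  |  16/25  -1/25  -4/25 ]
Right block of [I | A^{-1}] is the inverse:
[  -1/6    1/6      0 ]
[ 16/25  -1/25  -4/25 ]
[  -4/5   -1/5    1/5 ]

inverse = [-1/6 1/6 0; 16/25 -1/25 -4/25; -4/5 -1/5 1/5]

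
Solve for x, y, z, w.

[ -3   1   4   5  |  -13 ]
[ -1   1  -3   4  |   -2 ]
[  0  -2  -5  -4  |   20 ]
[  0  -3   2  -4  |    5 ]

Forward elimination on [A|b]:
R2 <- R2 - (1/3)*R1:  [     0    2/3  -13/3    7/3    7/3 ]
R3 <- R3 - (-3)*R2:  [   0    0  -18    3   27 ]
R4 <- R4 - (-9/2)*R2:  [     0      0  -35/2   13/2   31/2 ]
R4 <- R4 - (35/36)*R3:  [     0      0      0  43/12  -43/4 ]
Row echelon form:
[ -3    1      4      5  |    -13 ]
[  0  2/3  -13/3    7/3  |    7/3 ]
[  0    0    -18      3  |     27 ]
[  0    0      0  43/12  |  -43/4 ]
Back-substitution:
w = (-43/4) / (43/12) = -3
z = (27 - (3)*(-3)) / -18 = -2
y = (7/3 - (-13/3)*(-2) - (7/3)*(-3)) / (2/3) = 1
x = (-13 - (1)*(1) - (4)*(-2) - (5)*(-3)) / -3 = -3

(-3, 1, -2, -3)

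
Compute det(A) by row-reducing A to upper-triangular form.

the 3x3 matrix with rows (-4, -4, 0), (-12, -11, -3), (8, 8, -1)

Forward elimination:
R2 <- R2 - (3)*R1:  [  0   1  -3 ]
R3 <- R3 - (-2)*R1:  [  0   0  -1 ]
Upper-triangular form:
[ -4  -4   0 ]
[  0   1  -3 ]
[  0   0  -1 ]
det(A) = (-1)^0 * (-4) * (1) * (-1) = 4  (0 row swaps -> sign +1)

det(A) = 4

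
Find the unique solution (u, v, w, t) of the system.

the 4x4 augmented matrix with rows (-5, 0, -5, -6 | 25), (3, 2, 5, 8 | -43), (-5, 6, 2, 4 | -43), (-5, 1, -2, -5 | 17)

(1, -3, 0, -5)

Forward elimination on [A|b]:
R2 <- R2 - (-3/5)*R1:  [    0     2     2  22/5   -28 ]
R3 <- R3 - (1)*R1:  [   0    6    7   10  -68 ]
R4 <- R4 - (1)*R1:  [  0   1   3   1  -8 ]
R3 <- R3 - (3)*R2:  [     0      0      1  -16/5     16 ]
R4 <- R4 - (1/2)*R2:  [    0     0     2  -6/5     6 ]
R4 <- R4 - (2)*R3:  [    0     0     0  26/5   -26 ]
Row echelon form:
[ -5  0  -5     -6  |   25 ]
[  0  2   2   22/5  |  -28 ]
[  0  0   1  -16/5  |   16 ]
[  0  0   0   26/5  |  -26 ]
Back-substitution:
t = (-26) / (26/5) = -5
w = (16 - (-16/5)*(-5)) / 1 = 0
v = (-28 - (2)*(0) - (22/5)*(-5)) / 2 = -3
u = (25 - (-5)*(0) - (-6)*(-5)) / -5 = 1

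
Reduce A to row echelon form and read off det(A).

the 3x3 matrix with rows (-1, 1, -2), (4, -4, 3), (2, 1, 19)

Forward elimination:
R2 <- R2 - (-4)*R1:  [  0   0  -5 ]
R3 <- R3 - (-2)*R1:  [  0   3  15 ]
R2 <-> R3   (pivot in column 2 was zero)
[ -1  1  -2 ]
[  0  3  15 ]
[  0  0  -5 ]
Upper-triangular form:
[ -1  1  -2 ]
[  0  3  15 ]
[  0  0  -5 ]
det(A) = (-1)^1 * (-1) * (3) * (-5) = -15  (1 row swap -> sign -1)

det(A) = -15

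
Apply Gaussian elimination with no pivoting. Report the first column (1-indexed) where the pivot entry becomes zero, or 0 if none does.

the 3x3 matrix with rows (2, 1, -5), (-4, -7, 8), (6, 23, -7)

Naive forward elimination:
R2 <- R2 - (-2)*R1:  [  0  -5  -2 ]
R3 <- R3 - (3)*R1:  [  0  20   8 ]
R3 <- R3 - (-4)*R2:  [ 0  0  0 ]
Matrix at this point:
[ 2   1  -5 ]
[ 0  -5  -2 ]
[ 0   0   0 ]
Pivot entry (3,3) in the last row is zero and there are no rows below to swap with -> zero pivot in column 3 (A is singular).

first zero-pivot column = 3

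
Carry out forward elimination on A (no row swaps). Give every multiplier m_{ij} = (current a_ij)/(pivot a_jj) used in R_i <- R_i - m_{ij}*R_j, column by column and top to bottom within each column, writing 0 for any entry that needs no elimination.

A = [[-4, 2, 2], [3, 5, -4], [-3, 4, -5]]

Forward elimination:
R2 <- R2 - (-3/4)*R1:  [    0  13/2  -5/2 ]
R3 <- R3 - (3/4)*R1:  [     0    5/2  -13/2 ]
R3 <- R3 - (5/13)*R2:  [      0       0  -72/13 ]
Multipliers (in order of application): m_{21} = -3/4, m_{31} = 3/4, m_{32} = 5/13

multipliers: -3/4, 3/4, 5/13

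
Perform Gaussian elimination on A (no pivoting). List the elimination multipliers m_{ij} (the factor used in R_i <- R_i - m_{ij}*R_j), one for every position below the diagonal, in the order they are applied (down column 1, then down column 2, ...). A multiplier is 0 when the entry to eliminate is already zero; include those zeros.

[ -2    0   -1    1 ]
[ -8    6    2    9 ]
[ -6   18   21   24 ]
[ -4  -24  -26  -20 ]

multipliers: 4, 3, 2, 3, -4, 0

Forward elimination:
R2 <- R2 - (4)*R1:  [ 0  6  6  5 ]
R3 <- R3 - (3)*R1:  [  0  18  24  21 ]
R4 <- R4 - (2)*R1:  [   0  -24  -24  -22 ]
R3 <- R3 - (3)*R2:  [ 0  0  6  6 ]
R4 <- R4 - (-4)*R2:  [  0   0   0  -2 ]
R4: entry in column 3 is already 0 -> m_{43} = 0 (no row operation needed)
Multipliers (in order of application): m_{21} = 4, m_{31} = 3, m_{41} = 2, m_{32} = 3, m_{42} = -4, m_{43} = 0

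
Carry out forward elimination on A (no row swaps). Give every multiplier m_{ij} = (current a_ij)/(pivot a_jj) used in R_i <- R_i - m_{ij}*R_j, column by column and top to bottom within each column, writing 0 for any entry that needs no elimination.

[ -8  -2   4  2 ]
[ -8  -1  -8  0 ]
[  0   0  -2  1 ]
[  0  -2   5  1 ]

Forward elimination:
R2 <- R2 - (1)*R1:  [   0    1  -12   -2 ]
R3: entry in column 1 is already 0 -> m_{31} = 0 (no row operation needed)
R4: entry in column 1 is already 0 -> m_{41} = 0 (no row operation needed)
R3: entry in column 2 is already 0 -> m_{32} = 0 (no row operation needed)
R4 <- R4 - (-2)*R2:  [   0    0  -19   -3 ]
R4 <- R4 - (19/2)*R3:  [     0      0      0  -25/2 ]
Multipliers (in order of application): m_{21} = 1, m_{31} = 0, m_{41} = 0, m_{32} = 0, m_{42} = -2, m_{43} = 19/2

multipliers: 1, 0, 0, 0, -2, 19/2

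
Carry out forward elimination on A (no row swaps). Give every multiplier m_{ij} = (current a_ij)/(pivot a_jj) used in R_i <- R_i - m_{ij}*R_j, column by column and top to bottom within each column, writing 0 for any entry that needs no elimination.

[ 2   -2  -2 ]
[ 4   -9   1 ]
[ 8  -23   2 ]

multipliers: 2, 4, 3

Forward elimination:
R2 <- R2 - (2)*R1:  [  0  -5   5 ]
R3 <- R3 - (4)*R1:  [   0  -15   10 ]
R3 <- R3 - (3)*R2:  [  0   0  -5 ]
Multipliers (in order of application): m_{21} = 2, m_{31} = 4, m_{32} = 3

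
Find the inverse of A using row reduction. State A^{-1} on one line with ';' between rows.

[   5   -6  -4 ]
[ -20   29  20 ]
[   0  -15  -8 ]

inverse = [17/25 3/25 -1/25; -8/5 -2/5 -1/5; 3 3/4 1/4]

Gauss-Jordan on [A | I]:
R1 <- (1/5)*R1:  [    1  -6/5  -4/5  |   1/5     0     0 ]
R2 <- R2 - (-20)*R1:  [ 0  5  4  |  4  1  0 ]
R2 <- (1/5)*R2:  [   0    1  4/5  |  4/5  1/5    0 ]
R1 <- R1 - (-6/5)*R2:  [     1      0   4/25  |  29/25   6/25      0 ]
R3 <- R3 - (-15)*R2:  [  0   0   4  |  12   3   1 ]
R3 <- (1/4)*R3:  [   0    0    1  |    3  3/4  1/4 ]
R1 <- R1 - (4/25)*R3:  [     1      0      0  |  17/25   3/25  -1/25 ]
R2 <- R2 - (4/5)*R3:  [    0     1     0  |  -8/5  -2/5  -1/5 ]
Right block of [I | A^{-1}] is the inverse:
[ 17/25  3/25  -1/25 ]
[  -8/5  -2/5   -1/5 ]
[     3   3/4    1/4 ]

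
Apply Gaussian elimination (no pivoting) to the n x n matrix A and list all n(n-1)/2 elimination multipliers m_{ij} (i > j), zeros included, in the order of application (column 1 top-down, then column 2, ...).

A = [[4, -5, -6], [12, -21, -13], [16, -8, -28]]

multipliers: 3, 4, -2

Forward elimination:
R2 <- R2 - (3)*R1:  [  0  -6   5 ]
R3 <- R3 - (4)*R1:  [  0  12  -4 ]
R3 <- R3 - (-2)*R2:  [ 0  0  6 ]
Multipliers (in order of application): m_{21} = 3, m_{31} = 4, m_{32} = -2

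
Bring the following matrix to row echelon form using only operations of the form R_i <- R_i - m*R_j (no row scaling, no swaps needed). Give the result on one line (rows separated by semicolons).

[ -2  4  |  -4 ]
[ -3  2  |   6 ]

REF = [-2 4 -4; 0 -4 12]

Forward elimination:
R2 <- R2 - (3/2)*R1:  [  0  -4  12 ]
Row echelon form:
[ -2   4  |  -4 ]
[  0  -4  |  12 ]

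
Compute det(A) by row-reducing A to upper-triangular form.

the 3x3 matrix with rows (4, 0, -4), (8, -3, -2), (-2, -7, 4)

det(A) = 144

Forward elimination:
R2 <- R2 - (2)*R1:  [  0  -3   6 ]
R3 <- R3 - (-1/2)*R1:  [  0  -7   2 ]
R3 <- R3 - (7/3)*R2:  [   0    0  -12 ]
Upper-triangular form:
[ 4   0   -4 ]
[ 0  -3    6 ]
[ 0   0  -12 ]
det(A) = (-1)^0 * (4) * (-3) * (-12) = 144  (0 row swaps -> sign +1)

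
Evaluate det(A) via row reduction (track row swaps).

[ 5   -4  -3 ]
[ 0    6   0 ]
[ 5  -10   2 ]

det(A) = 150

Forward elimination:
R3 <- R3 - (1)*R1:  [  0  -6   5 ]
R3 <- R3 - (-1)*R2:  [ 0  0  5 ]
Upper-triangular form:
[ 5  -4  -3 ]
[ 0   6   0 ]
[ 0   0   5 ]
det(A) = (-1)^0 * (5) * (6) * (5) = 150  (0 row swaps -> sign +1)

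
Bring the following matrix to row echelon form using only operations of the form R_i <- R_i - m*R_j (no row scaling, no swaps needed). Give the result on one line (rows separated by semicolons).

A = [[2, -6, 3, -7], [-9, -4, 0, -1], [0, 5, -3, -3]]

Forward elimination:
R2 <- R2 - (-9/2)*R1:  [     0    -31   27/2  -65/2 ]
R3 <- R3 - (-5/31)*R2:  [       0        0   -51/62  -511/62 ]
Row echelon form:
[ 2   -6       3       -7 ]
[ 0  -31    27/2    -65/2 ]
[ 0    0  -51/62  -511/62 ]

REF = [2 -6 3 -7; 0 -31 27/2 -65/2; 0 0 -51/62 -511/62]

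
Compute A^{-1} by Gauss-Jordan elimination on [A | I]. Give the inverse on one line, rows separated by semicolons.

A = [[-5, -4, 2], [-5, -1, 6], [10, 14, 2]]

inverse = [-43/15 6/5 -11/15; 7/3 -1 2/3; -2 1 -1/2]

Gauss-Jordan on [A | I]:
R1 <- (1/-5)*R1:  [    1   4/5  -2/5  |  -1/5     0     0 ]
R2 <- R2 - (-5)*R1:  [  0   3   4  |  -1   1   0 ]
R3 <- R3 - (10)*R1:  [ 0  6  6  |  2  0  1 ]
R2 <- (1/3)*R2:  [    0     1   4/3  |  -1/3   1/3     0 ]
R1 <- R1 - (4/5)*R2:  [      1       0  -22/15  |    1/15   -4/15       0 ]
R3 <- R3 - (6)*R2:  [  0   0  -2  |   4  -2   1 ]
R3 <- (1/-2)*R3:  [    0     0     1  |    -2     1  -1/2 ]
R1 <- R1 - (-22/15)*R3:  [      1       0       0  |  -43/15     6/5  -11/15 ]
R2 <- R2 - (4/3)*R3:  [   0    1    0  |  7/3   -1  2/3 ]
Right block of [I | A^{-1}] is the inverse:
[ -43/15  6/5  -11/15 ]
[    7/3   -1     2/3 ]
[     -2    1    -1/2 ]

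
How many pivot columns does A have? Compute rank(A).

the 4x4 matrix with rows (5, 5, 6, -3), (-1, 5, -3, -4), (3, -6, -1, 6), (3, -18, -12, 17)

rank(A) = 3

Row reduction:
R2 <- R2 - (-1/5)*R1:  [     0      6   -9/5  -23/5 ]
R3 <- R3 - (3/5)*R1:  [     0     -9  -23/5   39/5 ]
R4 <- R4 - (3/5)*R1:  [     0    -21  -78/5   94/5 ]
R3 <- R3 - (-3/2)*R2:  [      0       0  -73/10    9/10 ]
R4 <- R4 - (-7/2)*R2:  [       0        0  -219/10    27/10 ]
R4 <- R4 - (3)*R3:  [ 0  0  0  0 ]
Row echelon form:
[ 5  5       6     -3 ]
[ 0  6    -9/5  -23/5 ]
[ 0  0  -73/10   9/10 ]
[ 0  0       0      0 ]
Nonzero rows / pivot columns: 3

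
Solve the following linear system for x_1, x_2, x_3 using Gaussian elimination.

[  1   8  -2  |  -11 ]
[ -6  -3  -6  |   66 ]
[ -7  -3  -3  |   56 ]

Forward elimination on [A|b]:
R2 <- R2 - (-6)*R1:  [   0   45  -18    0 ]
R3 <- R3 - (-7)*R1:  [   0   53  -17  -21 ]
R3 <- R3 - (53/45)*R2:  [    0     0  21/5   -21 ]
Row echelon form:
[ 1   8    -2  |  -11 ]
[ 0  45   -18  |    0 ]
[ 0   0  21/5  |  -21 ]
Back-substitution:
x_3 = (-21) / (21/5) = -5
x_2 = (0 - (-18)*(-5)) / 45 = -2
x_1 = (-11 - (8)*(-2) - (-2)*(-5)) / 1 = -5

(-5, -2, -5)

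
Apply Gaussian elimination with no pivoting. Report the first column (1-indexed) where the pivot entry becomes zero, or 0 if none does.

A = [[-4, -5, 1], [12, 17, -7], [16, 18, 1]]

first zero-pivot column = 0

Naive forward elimination:
R2 <- R2 - (-3)*R1:  [  0   2  -4 ]
R3 <- R3 - (-4)*R1:  [  0  -2   5 ]
R3 <- R3 - (-1)*R2:  [ 0  0  1 ]
All pivots nonzero; naive elimination completes without hitting a zero pivot.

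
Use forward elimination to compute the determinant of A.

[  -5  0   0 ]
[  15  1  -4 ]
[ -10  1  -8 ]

det(A) = 20

Forward elimination:
R2 <- R2 - (-3)*R1:  [  0   1  -4 ]
R3 <- R3 - (2)*R1:  [  0   1  -8 ]
R3 <- R3 - (1)*R2:  [  0   0  -4 ]
Upper-triangular form:
[ -5  0   0 ]
[  0  1  -4 ]
[  0  0  -4 ]
det(A) = (-1)^0 * (-5) * (1) * (-4) = 20  (0 row swaps -> sign +1)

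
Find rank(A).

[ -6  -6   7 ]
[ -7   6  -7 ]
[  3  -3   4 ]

rank(A) = 3

Row reduction:
R2 <- R2 - (7/6)*R1:  [     0     13  -91/6 ]
R3 <- R3 - (-1/2)*R1:  [    0    -6  15/2 ]
R3 <- R3 - (-6/13)*R2:  [   0    0  1/2 ]
Row echelon form:
[ -6  -6      7 ]
[  0  13  -91/6 ]
[  0   0    1/2 ]
Nonzero rows / pivot columns: 3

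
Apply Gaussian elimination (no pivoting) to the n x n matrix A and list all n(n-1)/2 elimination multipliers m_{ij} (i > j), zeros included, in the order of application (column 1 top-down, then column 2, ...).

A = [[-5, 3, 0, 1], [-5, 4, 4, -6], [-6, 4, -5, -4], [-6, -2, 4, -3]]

Forward elimination:
R2 <- R2 - (1)*R1:  [  0   1   4  -7 ]
R3 <- R3 - (6/5)*R1:  [     0    2/5     -5  -26/5 ]
R4 <- R4 - (6/5)*R1:  [     0  -28/5      4  -21/5 ]
R3 <- R3 - (2/5)*R2:  [     0      0  -33/5  -12/5 ]
R4 <- R4 - (-28/5)*R2:  [      0       0   132/5  -217/5 ]
R4 <- R4 - (-4)*R3:  [   0    0    0  -53 ]
Multipliers (in order of application): m_{21} = 1, m_{31} = 6/5, m_{41} = 6/5, m_{32} = 2/5, m_{42} = -28/5, m_{43} = -4

multipliers: 1, 6/5, 6/5, 2/5, -28/5, -4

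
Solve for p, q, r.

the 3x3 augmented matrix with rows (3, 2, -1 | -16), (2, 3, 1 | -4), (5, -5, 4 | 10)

Forward elimination on [A|b]:
R2 <- R2 - (2/3)*R1:  [    0   5/3   5/3  20/3 ]
R3 <- R3 - (5/3)*R1:  [     0  -25/3   17/3  110/3 ]
R3 <- R3 - (-5)*R2:  [  0   0  14  70 ]
Row echelon form:
[ 3    2   -1  |   -16 ]
[ 0  5/3  5/3  |  20/3 ]
[ 0    0   14  |    70 ]
Back-substitution:
r = (70) / 14 = 5
q = (20/3 - (5/3)*(5)) / (5/3) = -1
p = (-16 - (2)*(-1) - (-1)*(5)) / 3 = -3

(-3, -1, 5)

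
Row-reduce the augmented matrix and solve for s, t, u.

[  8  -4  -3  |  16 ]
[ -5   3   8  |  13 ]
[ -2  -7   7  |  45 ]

(2, -3, 4)

Forward elimination on [A|b]:
R2 <- R2 - (-5/8)*R1:  [    0   1/2  49/8    23 ]
R3 <- R3 - (-1/4)*R1:  [    0    -8  25/4    49 ]
R3 <- R3 - (-16)*R2:  [     0      0  417/4    417 ]
Row echelon form:
[ 8   -4     -3  |   16 ]
[ 0  1/2   49/8  |   23 ]
[ 0    0  417/4  |  417 ]
Back-substitution:
u = (417) / (417/4) = 4
t = (23 - (49/8)*(4)) / (1/2) = -3
s = (16 - (-4)*(-3) - (-3)*(4)) / 8 = 2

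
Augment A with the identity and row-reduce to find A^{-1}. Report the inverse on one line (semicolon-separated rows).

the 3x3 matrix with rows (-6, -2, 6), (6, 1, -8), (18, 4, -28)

Gauss-Jordan on [A | I]:
R1 <- (1/-6)*R1:  [    1   1/3    -1  |  -1/6     0     0 ]
R2 <- R2 - (6)*R1:  [  0  -1  -2  |   1   1   0 ]
R3 <- R3 - (18)*R1:  [   0   -2  -10  |    3    0    1 ]
R2 <- (1/-1)*R2:  [  0   1   2  |  -1  -1   0 ]
R1 <- R1 - (1/3)*R2:  [    1     0  -5/3  |   1/6   1/3     0 ]
R3 <- R3 - (-2)*R2:  [  0   0  -6  |   1  -2   1 ]
R3 <- (1/-6)*R3:  [    0     0     1  |  -1/6   1/3  -1/6 ]
R1 <- R1 - (-5/3)*R3:  [     1      0      0  |   -1/9    8/9  -5/18 ]
R2 <- R2 - (2)*R3:  [    0     1     0  |  -2/3  -5/3   1/3 ]
Right block of [I | A^{-1}] is the inverse:
[ -1/9   8/9  -5/18 ]
[ -2/3  -5/3    1/3 ]
[ -1/6   1/3   -1/6 ]

inverse = [-1/9 8/9 -5/18; -2/3 -5/3 1/3; -1/6 1/3 -1/6]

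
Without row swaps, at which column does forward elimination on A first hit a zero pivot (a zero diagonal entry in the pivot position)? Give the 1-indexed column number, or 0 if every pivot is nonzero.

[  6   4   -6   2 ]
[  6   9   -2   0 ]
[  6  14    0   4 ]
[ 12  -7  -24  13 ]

first zero-pivot column = 0

Naive forward elimination:
R2 <- R2 - (1)*R1:  [  0   5   4  -2 ]
R3 <- R3 - (1)*R1:  [  0  10   6   2 ]
R4 <- R4 - (2)*R1:  [   0  -15  -12    9 ]
R3 <- R3 - (2)*R2:  [  0   0  -2   6 ]
R4 <- R4 - (-3)*R2:  [ 0  0  0  3 ]
All pivots nonzero; naive elimination completes without hitting a zero pivot.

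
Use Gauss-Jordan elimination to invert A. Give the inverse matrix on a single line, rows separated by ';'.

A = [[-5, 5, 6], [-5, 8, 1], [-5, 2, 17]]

inverse = [-67/45 73/90 43/90; -8/9 11/18 5/18; -1/3 1/6 1/6]

Gauss-Jordan on [A | I]:
R1 <- (1/-5)*R1:  [    1    -1  -6/5  |  -1/5     0     0 ]
R2 <- R2 - (-5)*R1:  [  0   3  -5  |  -1   1   0 ]
R3 <- R3 - (-5)*R1:  [  0  -3  11  |  -1   0   1 ]
R2 <- (1/3)*R2:  [    0     1  -5/3  |  -1/3   1/3     0 ]
R1 <- R1 - (-1)*R2:  [      1       0  -43/15  |   -8/15     1/3       0 ]
R3 <- R3 - (-3)*R2:  [  0   0   6  |  -2   1   1 ]
R3 <- (1/6)*R3:  [    0     0     1  |  -1/3   1/6   1/6 ]
R1 <- R1 - (-43/15)*R3:  [      1       0       0  |  -67/45   73/90   43/90 ]
R2 <- R2 - (-5/3)*R3:  [     0      1      0  |   -8/9  11/18   5/18 ]
Right block of [I | A^{-1}] is the inverse:
[ -67/45  73/90  43/90 ]
[   -8/9  11/18   5/18 ]
[   -1/3    1/6    1/6 ]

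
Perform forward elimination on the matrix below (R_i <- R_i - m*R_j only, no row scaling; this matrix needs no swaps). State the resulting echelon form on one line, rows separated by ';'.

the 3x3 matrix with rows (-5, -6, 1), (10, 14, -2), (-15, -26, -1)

REF = [-5 -6 1; 0 2 0; 0 0 -4]

Forward elimination:
R2 <- R2 - (-2)*R1:  [ 0  2  0 ]
R3 <- R3 - (3)*R1:  [  0  -8  -4 ]
R3 <- R3 - (-4)*R2:  [  0   0  -4 ]
Row echelon form:
[ -5  -6   1 ]
[  0   2   0 ]
[  0   0  -4 ]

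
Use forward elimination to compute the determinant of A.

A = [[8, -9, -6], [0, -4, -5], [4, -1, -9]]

Forward elimination:
R3 <- R3 - (1/2)*R1:  [   0  7/2   -6 ]
R3 <- R3 - (-7/8)*R2:  [     0      0  -83/8 ]
Upper-triangular form:
[ 8  -9     -6 ]
[ 0  -4     -5 ]
[ 0   0  -83/8 ]
det(A) = (-1)^0 * (8) * (-4) * (-83/8) = 332  (0 row swaps -> sign +1)

det(A) = 332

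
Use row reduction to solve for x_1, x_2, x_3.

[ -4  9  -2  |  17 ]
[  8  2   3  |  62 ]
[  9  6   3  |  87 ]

(5, 5, 4)

Forward elimination on [A|b]:
R2 <- R2 - (-2)*R1:  [  0  20  -1  96 ]
R3 <- R3 - (-9/4)*R1:  [     0  105/4   -3/2  501/4 ]
R3 <- R3 - (21/16)*R2:  [     0      0  -3/16   -3/4 ]
Row echelon form:
[ -4   9     -2  |    17 ]
[  0  20     -1  |    96 ]
[  0   0  -3/16  |  -3/4 ]
Back-substitution:
x_3 = (-3/4) / (-3/16) = 4
x_2 = (96 - (-1)*(4)) / 20 = 5
x_1 = (17 - (9)*(5) - (-2)*(4)) / -4 = 5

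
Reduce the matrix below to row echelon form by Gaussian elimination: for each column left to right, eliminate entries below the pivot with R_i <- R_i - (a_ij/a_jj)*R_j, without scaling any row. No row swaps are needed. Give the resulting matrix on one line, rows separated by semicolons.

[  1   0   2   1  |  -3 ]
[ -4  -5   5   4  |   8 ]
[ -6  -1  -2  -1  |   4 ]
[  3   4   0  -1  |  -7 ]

REF = [1 0 2 1 -3; 0 -5 13 8 -4; 0 0 37/5 17/5 -66/5; 0 0 0 14/37 246/37]

Forward elimination:
R2 <- R2 - (-4)*R1:  [  0  -5  13   8  -4 ]
R3 <- R3 - (-6)*R1:  [   0   -1   10    5  -14 ]
R4 <- R4 - (3)*R1:  [  0   4  -6  -4   2 ]
R3 <- R3 - (1/5)*R2:  [     0      0   37/5   17/5  -66/5 ]
R4 <- R4 - (-4/5)*R2:  [    0     0  22/5  12/5  -6/5 ]
R4 <- R4 - (22/37)*R3:  [      0       0       0   14/37  246/37 ]
Row echelon form:
[ 1   0     2      1  |      -3 ]
[ 0  -5    13      8  |      -4 ]
[ 0   0  37/5   17/5  |   -66/5 ]
[ 0   0     0  14/37  |  246/37 ]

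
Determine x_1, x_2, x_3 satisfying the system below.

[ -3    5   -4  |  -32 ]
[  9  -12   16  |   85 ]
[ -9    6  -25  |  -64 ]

Forward elimination on [A|b]:
R2 <- R2 - (-3)*R1:  [   0    3    4  -11 ]
R3 <- R3 - (3)*R1:  [   0   -9  -13   32 ]
R3 <- R3 - (-3)*R2:  [  0   0  -1  -1 ]
Row echelon form:
[ -3  5  -4  |  -32 ]
[  0  3   4  |  -11 ]
[  0  0  -1  |   -1 ]
Back-substitution:
x_3 = (-1) / -1 = 1
x_2 = (-11 - (4)*(1)) / 3 = -5
x_1 = (-32 - (5)*(-5) - (-4)*(1)) / -3 = 1

(1, -5, 1)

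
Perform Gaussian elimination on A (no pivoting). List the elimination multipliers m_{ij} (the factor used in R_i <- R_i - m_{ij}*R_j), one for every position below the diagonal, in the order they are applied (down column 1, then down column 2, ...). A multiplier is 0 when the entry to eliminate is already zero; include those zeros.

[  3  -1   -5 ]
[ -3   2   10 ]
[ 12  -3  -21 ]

multipliers: -1, 4, 1

Forward elimination:
R2 <- R2 - (-1)*R1:  [ 0  1  5 ]
R3 <- R3 - (4)*R1:  [  0   1  -1 ]
R3 <- R3 - (1)*R2:  [  0   0  -6 ]
Multipliers (in order of application): m_{21} = -1, m_{31} = 4, m_{32} = 1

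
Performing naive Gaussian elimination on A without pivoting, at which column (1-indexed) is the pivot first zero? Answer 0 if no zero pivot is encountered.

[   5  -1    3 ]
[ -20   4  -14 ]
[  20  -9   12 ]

Naive forward elimination:
R2 <- R2 - (-4)*R1:  [  0   0  -2 ]
R3 <- R3 - (4)*R1:  [  0  -5   0 ]
Matrix at this point:
[ 5  -1   3 ]
[ 0   0  -2 ]
[ 0  -5   0 ]
Pivot entry (2,2) is zero but row 3 has -5 in column 2 -> naive elimination stops; a row interchange (e.g. R2 <-> R3) would be required here.

first zero-pivot column = 2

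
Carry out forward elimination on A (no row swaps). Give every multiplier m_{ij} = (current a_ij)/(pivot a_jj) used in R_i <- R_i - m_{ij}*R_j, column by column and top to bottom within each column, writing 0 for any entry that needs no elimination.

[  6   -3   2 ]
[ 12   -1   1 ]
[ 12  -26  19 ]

Forward elimination:
R2 <- R2 - (2)*R1:  [  0   5  -3 ]
R3 <- R3 - (2)*R1:  [   0  -20   15 ]
R3 <- R3 - (-4)*R2:  [ 0  0  3 ]
Multipliers (in order of application): m_{21} = 2, m_{31} = 2, m_{32} = -4

multipliers: 2, 2, -4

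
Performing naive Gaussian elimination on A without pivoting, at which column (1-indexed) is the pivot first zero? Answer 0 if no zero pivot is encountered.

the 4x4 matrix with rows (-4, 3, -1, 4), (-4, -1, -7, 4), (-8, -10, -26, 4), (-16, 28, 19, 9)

first zero-pivot column = 3

Naive forward elimination:
R2 <- R2 - (1)*R1:  [  0  -4  -6   0 ]
R3 <- R3 - (2)*R1:  [   0  -16  -24   -4 ]
R4 <- R4 - (4)*R1:  [  0  16  23  -7 ]
R3 <- R3 - (4)*R2:  [  0   0   0  -4 ]
R4 <- R4 - (-4)*R2:  [  0   0  -1  -7 ]
Matrix at this point:
[ -4   3  -1   4 ]
[  0  -4  -6   0 ]
[  0   0   0  -4 ]
[  0   0  -1  -7 ]
Pivot entry (3,3) is zero but row 4 has -1 in column 3 -> naive elimination stops; a row interchange (e.g. R3 <-> R4) would be required here.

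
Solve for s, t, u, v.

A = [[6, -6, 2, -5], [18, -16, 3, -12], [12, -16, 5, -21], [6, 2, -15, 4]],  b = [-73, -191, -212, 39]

Forward elimination on [A|b]:
R2 <- R2 - (3)*R1:  [  0   2  -3   3  28 ]
R3 <- R3 - (2)*R1:  [   0   -4    1  -11  -66 ]
R4 <- R4 - (1)*R1:  [   0    8  -17    9  112 ]
R3 <- R3 - (-2)*R2:  [   0    0   -5   -5  -10 ]
R4 <- R4 - (4)*R2:  [  0   0  -5  -3   0 ]
R4 <- R4 - (1)*R3:  [  0   0   0   2  10 ]
Row echelon form:
[ 6  -6   2  -5  |  -73 ]
[ 0   2  -3   3  |   28 ]
[ 0   0  -5  -5  |  -10 ]
[ 0   0   0   2  |   10 ]
Back-substitution:
v = (10) / 2 = 5
u = (-10 - (-5)*(5)) / -5 = -3
t = (28 - (-3)*(-3) - (3)*(5)) / 2 = 2
s = (-73 - (-6)*(2) - (2)*(-3) - (-5)*(5)) / 6 = -5

(-5, 2, -3, 5)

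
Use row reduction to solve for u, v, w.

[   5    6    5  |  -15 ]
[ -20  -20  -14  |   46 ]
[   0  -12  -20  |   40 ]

(2, -5, 1)

Forward elimination on [A|b]:
R2 <- R2 - (-4)*R1:  [   0    4    6  -14 ]
R3 <- R3 - (-3)*R2:  [  0   0  -2  -2 ]
Row echelon form:
[ 5  6   5  |  -15 ]
[ 0  4   6  |  -14 ]
[ 0  0  -2  |   -2 ]
Back-substitution:
w = (-2) / -2 = 1
v = (-14 - (6)*(1)) / 4 = -5
u = (-15 - (6)*(-5) - (5)*(1)) / 5 = 2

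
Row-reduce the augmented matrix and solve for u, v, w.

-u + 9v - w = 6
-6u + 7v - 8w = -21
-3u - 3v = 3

(-2, 1, 5)

Forward elimination on [A|b]:
R2 <- R2 - (6)*R1:  [   0  -47   -2  -57 ]
R3 <- R3 - (3)*R1:  [   0  -30    3  -15 ]
R3 <- R3 - (30/47)*R2:  [       0        0   201/47  1005/47 ]
Row echelon form:
[ -1    9      -1  |        6 ]
[  0  -47      -2  |      -57 ]
[  0    0  201/47  |  1005/47 ]
Back-substitution:
w = (1005/47) / (201/47) = 5
v = (-57 - (-2)*(5)) / -47 = 1
u = (6 - (9)*(1) - (-1)*(5)) / -1 = -2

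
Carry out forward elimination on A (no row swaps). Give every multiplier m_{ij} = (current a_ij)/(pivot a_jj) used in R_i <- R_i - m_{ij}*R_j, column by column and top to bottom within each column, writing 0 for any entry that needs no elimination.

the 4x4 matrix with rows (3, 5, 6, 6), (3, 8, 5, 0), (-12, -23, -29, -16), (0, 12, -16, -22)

Forward elimination:
R2 <- R2 - (1)*R1:  [  0   3  -1  -6 ]
R3 <- R3 - (-4)*R1:  [  0  -3  -5   8 ]
R4: entry in column 1 is already 0 -> m_{41} = 0 (no row operation needed)
R3 <- R3 - (-1)*R2:  [  0   0  -6   2 ]
R4 <- R4 - (4)*R2:  [   0    0  -12    2 ]
R4 <- R4 - (2)*R3:  [  0   0   0  -2 ]
Multipliers (in order of application): m_{21} = 1, m_{31} = -4, m_{41} = 0, m_{32} = -1, m_{42} = 4, m_{43} = 2

multipliers: 1, -4, 0, -1, 4, 2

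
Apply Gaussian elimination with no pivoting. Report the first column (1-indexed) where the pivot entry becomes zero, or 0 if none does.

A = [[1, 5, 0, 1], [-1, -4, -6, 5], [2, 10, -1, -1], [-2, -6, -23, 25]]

Naive forward elimination:
R2 <- R2 - (-1)*R1:  [  0   1  -6   6 ]
R3 <- R3 - (2)*R1:  [  0   0  -1  -3 ]
R4 <- R4 - (-2)*R1:  [   0    4  -23   27 ]
R4 <- R4 - (4)*R2:  [ 0  0  1  3 ]
R4 <- R4 - (-1)*R3:  [ 0  0  0  0 ]
Matrix at this point:
[ 1  5   0   1 ]
[ 0  1  -6   6 ]
[ 0  0  -1  -3 ]
[ 0  0   0   0 ]
Pivot entry (4,4) in the last row is zero and there are no rows below to swap with -> zero pivot in column 4 (A is singular).

first zero-pivot column = 4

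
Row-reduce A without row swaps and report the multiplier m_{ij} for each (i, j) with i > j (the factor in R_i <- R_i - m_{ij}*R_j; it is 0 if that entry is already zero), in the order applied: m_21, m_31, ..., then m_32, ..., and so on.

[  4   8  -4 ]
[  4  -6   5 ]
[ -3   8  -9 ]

Forward elimination:
R2 <- R2 - (1)*R1:  [   0  -14    9 ]
R3 <- R3 - (-3/4)*R1:  [   0   14  -12 ]
R3 <- R3 - (-1)*R2:  [  0   0  -3 ]
Multipliers (in order of application): m_{21} = 1, m_{31} = -3/4, m_{32} = -1

multipliers: 1, -3/4, -1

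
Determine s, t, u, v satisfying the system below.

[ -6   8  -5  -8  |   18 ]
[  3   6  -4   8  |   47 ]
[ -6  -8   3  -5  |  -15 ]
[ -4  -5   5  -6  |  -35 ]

Forward elimination on [A|b]:
R2 <- R2 - (-1/2)*R1:  [     0     10  -13/2      4     56 ]
R3 <- R3 - (1)*R1:  [   0  -16    8    3  -33 ]
R4 <- R4 - (2/3)*R1:  [     0  -31/3   25/3   -2/3    -47 ]
R3 <- R3 - (-8/5)*R2:  [     0      0  -12/5   47/5  283/5 ]
R4 <- R4 - (-31/30)*R2:  [      0       0   97/60   52/15  163/15 ]
R4 <- R4 - (-97/144)*R3:  [        0         0         0  1411/144  7055/144 ]
Row echelon form:
[ -6   8     -5        -8  |        18 ]
[  0  10  -13/2         4  |        56 ]
[  0   0  -12/5      47/5  |     283/5 ]
[  0   0      0  1411/144  |  7055/144 ]
Back-substitution:
v = (7055/144) / (1411/144) = 5
u = (283/5 - (47/5)*(5)) / (-12/5) = -4
t = (56 - (-13/2)*(-4) - (4)*(5)) / 10 = 1
s = (18 - (8)*(1) - (-5)*(-4) - (-8)*(5)) / -6 = -5

(-5, 1, -4, 5)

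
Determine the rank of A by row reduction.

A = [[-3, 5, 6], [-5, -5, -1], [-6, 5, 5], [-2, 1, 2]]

rank(A) = 3

Row reduction:
R2 <- R2 - (5/3)*R1:  [     0  -40/3    -11 ]
R3 <- R3 - (2)*R1:  [  0  -5  -7 ]
R4 <- R4 - (2/3)*R1:  [    0  -7/3    -2 ]
R3 <- R3 - (3/8)*R2:  [     0      0  -23/8 ]
R4 <- R4 - (7/40)*R2:  [     0      0  -3/40 ]
R4 <- R4 - (3/115)*R3:  [ 0  0  0 ]
Row echelon form:
[ -3      5      6 ]
[  0  -40/3    -11 ]
[  0      0  -23/8 ]
[  0      0      0 ]
Nonzero rows / pivot columns: 3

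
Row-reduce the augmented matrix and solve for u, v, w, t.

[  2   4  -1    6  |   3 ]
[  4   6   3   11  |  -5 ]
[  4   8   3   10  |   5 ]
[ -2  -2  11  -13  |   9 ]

Forward elimination on [A|b]:
R2 <- R2 - (2)*R1:  [   0   -2    5   -1  -11 ]
R3 <- R3 - (2)*R1:  [  0   0   5  -2  -1 ]
R4 <- R4 - (-1)*R1:  [  0   2  10  -7  12 ]
R4 <- R4 - (-1)*R2:  [  0   0  15  -8   1 ]
R4 <- R4 - (3)*R3:  [  0   0   0  -2   4 ]
Row echelon form:
[ 2   4  -1   6  |    3 ]
[ 0  -2   5  -1  |  -11 ]
[ 0   0   5  -2  |   -1 ]
[ 0   0   0  -2  |    4 ]
Back-substitution:
t = (4) / -2 = -2
w = (-1 - (-2)*(-2)) / 5 = -1
v = (-11 - (5)*(-1) - (-1)*(-2)) / -2 = 4
u = (3 - (4)*(4) - (-1)*(-1) - (6)*(-2)) / 2 = -1

(-1, 4, -1, -2)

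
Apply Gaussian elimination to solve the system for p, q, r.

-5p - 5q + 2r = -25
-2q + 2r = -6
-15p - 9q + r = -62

Forward elimination on [A|b]:
R3 <- R3 - (3)*R1:  [  0   6  -5  13 ]
R3 <- R3 - (-3)*R2:  [  0   0   1  -5 ]
Row echelon form:
[ -5  -5  2  |  -25 ]
[  0  -2  2  |   -6 ]
[  0   0  1  |   -5 ]
Back-substitution:
r = (-5) / 1 = -5
q = (-6 - (2)*(-5)) / -2 = -2
p = (-25 - (-5)*(-2) - (2)*(-5)) / -5 = 5

(5, -2, -5)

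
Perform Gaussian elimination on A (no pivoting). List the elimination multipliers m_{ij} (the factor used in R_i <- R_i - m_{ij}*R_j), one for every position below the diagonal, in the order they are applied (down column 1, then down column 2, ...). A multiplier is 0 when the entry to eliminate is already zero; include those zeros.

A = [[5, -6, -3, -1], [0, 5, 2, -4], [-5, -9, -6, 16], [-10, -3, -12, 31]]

Forward elimination:
R2: entry in column 1 is already 0 -> m_{21} = 0 (no row operation needed)
R3 <- R3 - (-1)*R1:  [   0  -15   -9   15 ]
R4 <- R4 - (-2)*R1:  [   0  -15  -18   29 ]
R3 <- R3 - (-3)*R2:  [  0   0  -3   3 ]
R4 <- R4 - (-3)*R2:  [   0    0  -12   17 ]
R4 <- R4 - (4)*R3:  [ 0  0  0  5 ]
Multipliers (in order of application): m_{21} = 0, m_{31} = -1, m_{41} = -2, m_{32} = -3, m_{42} = -3, m_{43} = 4

multipliers: 0, -1, -2, -3, -3, 4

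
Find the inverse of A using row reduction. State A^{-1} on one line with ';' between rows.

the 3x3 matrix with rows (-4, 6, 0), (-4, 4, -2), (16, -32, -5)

Gauss-Jordan on [A | I]:
R1 <- (1/-4)*R1:  [    1  -3/2     0  |  -1/4     0     0 ]
R2 <- R2 - (-4)*R1:  [  0  -2  -2  |  -1   1   0 ]
R3 <- R3 - (16)*R1:  [  0  -8  -5  |   4   0   1 ]
R2 <- (1/-2)*R2:  [    0     1     1  |   1/2  -1/2     0 ]
R1 <- R1 - (-3/2)*R2:  [    1     0   3/2  |   1/2  -3/4     0 ]
R3 <- R3 - (-8)*R2:  [  0   0   3  |   8  -4   1 ]
R3 <- (1/3)*R3:  [    0     0     1  |   8/3  -4/3   1/3 ]
R1 <- R1 - (3/2)*R3:  [    1     0     0  |  -7/2   5/4  -1/2 ]
R2 <- R2 - (1)*R3:  [     0      1      0  |  -13/6    5/6   -1/3 ]
Right block of [I | A^{-1}] is the inverse:
[  -7/2   5/4  -1/2 ]
[ -13/6   5/6  -1/3 ]
[   8/3  -4/3   1/3 ]

inverse = [-7/2 5/4 -1/2; -13/6 5/6 -1/3; 8/3 -4/3 1/3]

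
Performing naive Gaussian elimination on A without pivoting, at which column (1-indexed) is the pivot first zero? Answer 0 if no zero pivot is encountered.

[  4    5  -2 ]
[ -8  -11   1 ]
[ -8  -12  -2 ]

Naive forward elimination:
R2 <- R2 - (-2)*R1:  [  0  -1  -3 ]
R3 <- R3 - (-2)*R1:  [  0  -2  -6 ]
R3 <- R3 - (2)*R2:  [ 0  0  0 ]
Matrix at this point:
[ 4   5  -2 ]
[ 0  -1  -3 ]
[ 0   0   0 ]
Pivot entry (3,3) in the last row is zero and there are no rows below to swap with -> zero pivot in column 3 (A is singular).

first zero-pivot column = 3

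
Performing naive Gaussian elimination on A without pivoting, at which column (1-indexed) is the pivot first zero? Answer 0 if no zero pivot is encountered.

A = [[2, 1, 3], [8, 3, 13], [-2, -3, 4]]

first zero-pivot column = 0

Naive forward elimination:
R2 <- R2 - (4)*R1:  [  0  -1   1 ]
R3 <- R3 - (-1)*R1:  [  0  -2   7 ]
R3 <- R3 - (2)*R2:  [ 0  0  5 ]
All pivots nonzero; naive elimination completes without hitting a zero pivot.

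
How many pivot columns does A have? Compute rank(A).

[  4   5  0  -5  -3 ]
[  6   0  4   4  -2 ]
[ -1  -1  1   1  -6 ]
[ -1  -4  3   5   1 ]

rank(A) = 4

Row reduction:
R2 <- R2 - (3/2)*R1:  [     0  -15/2      4   23/2    5/2 ]
R3 <- R3 - (-1/4)*R1:  [     0    1/4      1   -1/4  -27/4 ]
R4 <- R4 - (-1/4)*R1:  [     0  -11/4      3   15/4    1/4 ]
R3 <- R3 - (-1/30)*R2:  [     0      0  17/15   2/15  -20/3 ]
R4 <- R4 - (11/30)*R2:  [     0      0  23/15  -7/15   -2/3 ]
R4 <- R4 - (23/17)*R3:  [      0       0       0  -11/17  142/17 ]
Row echelon form:
[ 4      5      0      -5      -3 ]
[ 0  -15/2      4    23/2     5/2 ]
[ 0      0  17/15    2/15   -20/3 ]
[ 0      0      0  -11/17  142/17 ]
Nonzero rows / pivot columns: 4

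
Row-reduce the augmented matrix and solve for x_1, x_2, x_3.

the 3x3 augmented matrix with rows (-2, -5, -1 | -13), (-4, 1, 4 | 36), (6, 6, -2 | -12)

Forward elimination on [A|b]:
R2 <- R2 - (2)*R1:  [  0  11   6  62 ]
R3 <- R3 - (-3)*R1:  [   0   -9   -5  -51 ]
R3 <- R3 - (-9/11)*R2:  [     0      0  -1/11  -3/11 ]
Row echelon form:
[ -2  -5     -1  |    -13 ]
[  0  11      6  |     62 ]
[  0   0  -1/11  |  -3/11 ]
Back-substitution:
x_3 = (-3/11) / (-1/11) = 3
x_2 = (62 - (6)*(3)) / 11 = 4
x_1 = (-13 - (-5)*(4) - (-1)*(3)) / -2 = -5

(-5, 4, 3)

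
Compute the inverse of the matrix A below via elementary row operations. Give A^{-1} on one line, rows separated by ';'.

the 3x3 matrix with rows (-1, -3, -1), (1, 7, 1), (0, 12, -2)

Gauss-Jordan on [A | I]:
R1 <- (1/-1)*R1:  [  1   3   1  |  -1   0   0 ]
R2 <- R2 - (1)*R1:  [ 0  4  0  |  1  1  0 ]
R2 <- (1/4)*R2:  [   0    1    0  |  1/4  1/4    0 ]
R1 <- R1 - (3)*R2:  [    1     0     1  |  -7/4  -3/4     0 ]
R3 <- R3 - (12)*R2:  [  0   0  -2  |  -3  -3   1 ]
R3 <- (1/-2)*R3:  [    0     0     1  |   3/2   3/2  -1/2 ]
R1 <- R1 - (1)*R3:  [     1      0      0  |  -13/4   -9/4    1/2 ]
Right block of [I | A^{-1}] is the inverse:
[ -13/4  -9/4   1/2 ]
[   1/4   1/4     0 ]
[   3/2   3/2  -1/2 ]

inverse = [-13/4 -9/4 1/2; 1/4 1/4 0; 3/2 3/2 -1/2]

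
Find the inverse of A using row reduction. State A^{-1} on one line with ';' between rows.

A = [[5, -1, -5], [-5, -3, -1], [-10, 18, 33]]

Gauss-Jordan on [A | I]:
R1 <- (1/5)*R1:  [    1  -1/5    -1  |   1/5     0     0 ]
R2 <- R2 - (-5)*R1:  [  0  -4  -6  |   1   1   0 ]
R3 <- R3 - (-10)*R1:  [  0  16  23  |   2   0   1 ]
R2 <- (1/-4)*R2:  [    0     1   3/2  |  -1/4  -1/4     0 ]
R1 <- R1 - (-1/5)*R2:  [     1      0  -7/10  |   3/20  -1/20      0 ]
R3 <- R3 - (16)*R2:  [  0   0  -1  |   6   4   1 ]
R3 <- (1/-1)*R3:  [  0   0   1  |  -6  -4  -1 ]
R1 <- R1 - (-7/10)*R3:  [      1       0       0  |  -81/20  -57/20   -7/10 ]
R2 <- R2 - (3/2)*R3:  [    0     1     0  |  35/4  23/4   3/2 ]
Right block of [I | A^{-1}] is the inverse:
[ -81/20  -57/20  -7/10 ]
[   35/4    23/4    3/2 ]
[     -6      -4     -1 ]

inverse = [-81/20 -57/20 -7/10; 35/4 23/4 3/2; -6 -4 -1]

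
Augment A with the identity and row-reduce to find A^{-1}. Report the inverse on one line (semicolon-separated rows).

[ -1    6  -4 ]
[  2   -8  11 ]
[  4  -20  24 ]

inverse = [-7/5 16/5 -17/10; 1/5 2/5 -3/20; 2/5 -1/5 1/5]

Gauss-Jordan on [A | I]:
R1 <- (1/-1)*R1:  [  1  -6   4  |  -1   0   0 ]
R2 <- R2 - (2)*R1:  [ 0  4  3  |  2  1  0 ]
R3 <- R3 - (4)*R1:  [ 0  4  8  |  4  0  1 ]
R2 <- (1/4)*R2:  [   0    1  3/4  |  1/2  1/4    0 ]
R1 <- R1 - (-6)*R2:  [    1     0  17/2  |     2   3/2     0 ]
R3 <- R3 - (4)*R2:  [  0   0   5  |   2  -1   1 ]
R3 <- (1/5)*R3:  [    0     0     1  |   2/5  -1/5   1/5 ]
R1 <- R1 - (17/2)*R3:  [      1       0       0  |    -7/5    16/5  -17/10 ]
R2 <- R2 - (3/4)*R3:  [     0      1      0  |    1/5    2/5  -3/20 ]
Right block of [I | A^{-1}] is the inverse:
[ -7/5  16/5  -17/10 ]
[  1/5   2/5   -3/20 ]
[  2/5  -1/5     1/5 ]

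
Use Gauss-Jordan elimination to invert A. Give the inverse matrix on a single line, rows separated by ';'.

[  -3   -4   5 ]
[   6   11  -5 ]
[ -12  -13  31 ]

Gauss-Jordan on [A | I]:
R1 <- (1/-3)*R1:  [    1   4/3  -5/3  |  -1/3     0     0 ]
R2 <- R2 - (6)*R1:  [ 0  3  5  |  2  1  0 ]
R3 <- R3 - (-12)*R1:  [  0   3  11  |  -4   0   1 ]
R2 <- (1/3)*R2:  [   0    1  5/3  |  2/3  1/3    0 ]
R1 <- R1 - (4/3)*R2:  [     1      0  -35/9  |  -11/9   -4/9      0 ]
R3 <- R3 - (3)*R2:  [  0   0   6  |  -6  -1   1 ]
R3 <- (1/6)*R3:  [    0     0     1  |    -1  -1/6   1/6 ]
R1 <- R1 - (-35/9)*R3:  [      1       0       0  |   -46/9  -59/54   35/54 ]
R2 <- R2 - (5/3)*R3:  [     0      1      0  |    7/3  11/18  -5/18 ]
Right block of [I | A^{-1}] is the inverse:
[ -46/9  -59/54  35/54 ]
[   7/3   11/18  -5/18 ]
[    -1    -1/6    1/6 ]

inverse = [-46/9 -59/54 35/54; 7/3 11/18 -5/18; -1 -1/6 1/6]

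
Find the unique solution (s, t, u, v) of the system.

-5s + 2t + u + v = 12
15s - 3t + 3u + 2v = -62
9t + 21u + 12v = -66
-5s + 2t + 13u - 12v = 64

Forward elimination on [A|b]:
R2 <- R2 - (-3)*R1:  [   0    3    6    5  -26 ]
R4 <- R4 - (1)*R1:  [   0    0   12  -13   52 ]
R3 <- R3 - (3)*R2:  [  0   0   3  -3  12 ]
R4 <- R4 - (4)*R3:  [  0   0   0  -1   4 ]
Row echelon form:
[ -5  2  1   1  |   12 ]
[  0  3  6   5  |  -26 ]
[  0  0  3  -3  |   12 ]
[  0  0  0  -1  |    4 ]
Back-substitution:
v = (4) / -1 = -4
u = (12 - (-3)*(-4)) / 3 = 0
t = (-26 - (6)*(0) - (5)*(-4)) / 3 = -2
s = (12 - (2)*(-2) - (1)*(0) - (1)*(-4)) / -5 = -4

(-4, -2, 0, -4)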